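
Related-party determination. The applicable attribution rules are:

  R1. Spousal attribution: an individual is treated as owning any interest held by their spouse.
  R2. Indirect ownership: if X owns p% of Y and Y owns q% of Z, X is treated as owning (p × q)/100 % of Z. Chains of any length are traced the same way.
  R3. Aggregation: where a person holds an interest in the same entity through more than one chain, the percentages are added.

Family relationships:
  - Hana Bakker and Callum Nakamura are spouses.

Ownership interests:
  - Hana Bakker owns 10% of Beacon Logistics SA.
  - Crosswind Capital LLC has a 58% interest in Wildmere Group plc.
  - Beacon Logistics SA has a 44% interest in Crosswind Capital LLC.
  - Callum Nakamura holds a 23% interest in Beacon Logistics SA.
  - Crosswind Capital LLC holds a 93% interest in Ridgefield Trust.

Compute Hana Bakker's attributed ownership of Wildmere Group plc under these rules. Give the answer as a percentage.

8.4216%

By spousal attribution (R1), Hana Bakker is treated as also owning Callum Nakamura's interest in Beacon Logistics SA, giving 10% + 23% = 33%.
Chain via Beacon Logistics SA → Crosswind Capital LLC (R2): 33% × 44% × 58% = 8.4216% of Wildmere Group plc.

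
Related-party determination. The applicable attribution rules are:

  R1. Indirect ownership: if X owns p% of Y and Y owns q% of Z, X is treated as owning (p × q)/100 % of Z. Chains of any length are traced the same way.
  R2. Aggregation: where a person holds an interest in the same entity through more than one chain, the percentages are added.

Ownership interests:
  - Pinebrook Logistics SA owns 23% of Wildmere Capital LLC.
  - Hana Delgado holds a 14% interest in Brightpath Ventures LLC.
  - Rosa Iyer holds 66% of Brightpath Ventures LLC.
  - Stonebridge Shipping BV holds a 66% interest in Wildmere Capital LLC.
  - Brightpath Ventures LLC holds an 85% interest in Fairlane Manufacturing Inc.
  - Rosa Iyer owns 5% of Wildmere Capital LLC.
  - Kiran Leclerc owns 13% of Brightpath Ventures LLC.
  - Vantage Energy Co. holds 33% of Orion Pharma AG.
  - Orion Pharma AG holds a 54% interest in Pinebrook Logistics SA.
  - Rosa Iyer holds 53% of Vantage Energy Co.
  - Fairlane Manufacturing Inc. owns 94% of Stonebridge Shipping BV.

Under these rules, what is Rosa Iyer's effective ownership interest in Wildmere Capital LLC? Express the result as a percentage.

Chain via Brightpath Ventures LLC → Fairlane Manufacturing Inc. → Stonebridge Shipping BV (R1): 66% × 85% × 94% × 66% = 34.80444% of Wildmere Capital LLC.
Chain via Vantage Energy Co. → Orion Pharma AG → Pinebrook Logistics SA (R1): 53% × 33% × 54% × 23% = 2.172258% of Wildmere Capital LLC.
Direct interest in Wildmere Capital LLC: 5%.
Aggregating (R2): 34.80444% + 2.172258% + 5% = 41.976698%.

41.976698%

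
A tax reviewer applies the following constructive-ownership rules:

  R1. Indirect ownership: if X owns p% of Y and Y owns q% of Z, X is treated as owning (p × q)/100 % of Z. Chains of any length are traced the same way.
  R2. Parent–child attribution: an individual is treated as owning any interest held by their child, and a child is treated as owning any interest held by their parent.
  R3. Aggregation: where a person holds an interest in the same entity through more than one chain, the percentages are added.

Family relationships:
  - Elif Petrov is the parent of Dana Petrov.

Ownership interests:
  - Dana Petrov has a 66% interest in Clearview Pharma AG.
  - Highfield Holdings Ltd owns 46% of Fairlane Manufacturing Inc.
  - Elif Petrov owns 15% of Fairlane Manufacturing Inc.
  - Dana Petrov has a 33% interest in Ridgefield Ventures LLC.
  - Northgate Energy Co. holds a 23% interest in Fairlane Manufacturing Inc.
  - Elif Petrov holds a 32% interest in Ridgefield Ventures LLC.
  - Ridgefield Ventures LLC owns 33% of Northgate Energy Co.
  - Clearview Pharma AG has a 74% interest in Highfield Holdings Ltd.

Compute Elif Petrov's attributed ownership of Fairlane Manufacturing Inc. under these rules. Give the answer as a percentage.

By parent–child attribution (R2), Elif Petrov is treated as also owning Dana Petrov's interest in Ridgefield Ventures LLC, giving 32% + 33% = 65%.
By parent–child attribution (R2), Elif Petrov is treated as owning Dana Petrov's 66% interest in Clearview Pharma AG.
Chain via Ridgefield Ventures LLC → Northgate Energy Co. (R1): 65% × 33% × 23% = 4.9335% of Fairlane Manufacturing Inc.
Direct interest in Fairlane Manufacturing Inc: 15%.
Chain via Clearview Pharma AG → Highfield Holdings Ltd (R1): 66% × 74% × 46% = 22.4664% of Fairlane Manufacturing Inc.
Aggregating (R3): 4.9335% + 15% + 22.4664% = 42.3999%.

42.3999%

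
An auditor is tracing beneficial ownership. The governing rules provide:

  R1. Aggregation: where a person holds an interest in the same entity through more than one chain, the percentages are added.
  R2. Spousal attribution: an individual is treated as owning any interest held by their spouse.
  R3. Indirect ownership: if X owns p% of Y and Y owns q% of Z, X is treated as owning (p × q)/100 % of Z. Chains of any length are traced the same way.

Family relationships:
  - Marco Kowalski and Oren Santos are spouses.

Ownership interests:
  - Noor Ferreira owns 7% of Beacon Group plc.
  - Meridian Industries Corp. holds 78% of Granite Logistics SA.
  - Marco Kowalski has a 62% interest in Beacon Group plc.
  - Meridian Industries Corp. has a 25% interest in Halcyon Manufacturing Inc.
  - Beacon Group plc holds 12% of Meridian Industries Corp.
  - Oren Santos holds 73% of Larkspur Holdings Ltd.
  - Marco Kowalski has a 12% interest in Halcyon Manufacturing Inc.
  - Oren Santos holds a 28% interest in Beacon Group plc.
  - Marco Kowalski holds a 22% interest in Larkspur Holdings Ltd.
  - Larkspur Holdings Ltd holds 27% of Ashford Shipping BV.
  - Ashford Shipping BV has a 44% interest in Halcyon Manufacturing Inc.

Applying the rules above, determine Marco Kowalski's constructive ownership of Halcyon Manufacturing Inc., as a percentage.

By spousal attribution (R2), Marco Kowalski is treated as also owning Oren Santos's interest in Larkspur Holdings Ltd, giving 22% + 73% = 95%.
By spousal attribution (R2), Marco Kowalski is treated as also owning Oren Santos's interest in Beacon Group plc, giving 62% + 28% = 90%.
Chain via Larkspur Holdings Ltd → Ashford Shipping BV (R3): 95% × 27% × 44% = 11.286% of Halcyon Manufacturing Inc.
Chain via Beacon Group plc → Meridian Industries Corp. (R3): 90% × 12% × 25% = 2.7% of Halcyon Manufacturing Inc.
Direct interest in Halcyon Manufacturing Inc: 12%.
Aggregating (R1): 11.286% + 2.7% + 12% = 25.986%.

25.986%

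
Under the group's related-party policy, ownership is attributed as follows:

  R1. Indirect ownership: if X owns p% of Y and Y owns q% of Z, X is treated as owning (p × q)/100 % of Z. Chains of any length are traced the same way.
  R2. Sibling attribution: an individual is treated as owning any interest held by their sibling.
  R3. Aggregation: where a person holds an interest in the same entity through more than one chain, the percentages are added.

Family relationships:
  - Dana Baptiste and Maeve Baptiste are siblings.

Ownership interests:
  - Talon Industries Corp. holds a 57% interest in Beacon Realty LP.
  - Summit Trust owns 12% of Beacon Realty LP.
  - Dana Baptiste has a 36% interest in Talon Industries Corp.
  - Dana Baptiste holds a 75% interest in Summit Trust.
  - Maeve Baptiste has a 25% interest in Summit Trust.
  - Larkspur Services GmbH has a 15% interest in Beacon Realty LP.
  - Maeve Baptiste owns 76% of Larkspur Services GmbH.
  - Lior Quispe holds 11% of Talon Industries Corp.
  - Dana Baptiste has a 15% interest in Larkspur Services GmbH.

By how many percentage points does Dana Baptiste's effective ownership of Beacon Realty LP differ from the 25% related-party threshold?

21.17

By sibling attribution (R2), Dana Baptiste is treated as also owning Maeve Baptiste's interest in Summit Trust, giving 75% + 25% = 100%.
By sibling attribution (R2), Dana Baptiste is treated as also owning Maeve Baptiste's interest in Larkspur Services GmbH, giving 15% + 76% = 91%.
Chain via Talon Industries Corp. (R1): 36% × 57% = 20.52% of Beacon Realty LP.
Chain via Summit Trust (R1): 100% × 12% = 12% of Beacon Realty LP.
Chain via Larkspur Services GmbH (R1): 91% × 15% = 13.65% of Beacon Realty LP.
Aggregating (R3): 20.52% + 12% + 13.65% = 46.17%.
46.17% exceeds the 25% threshold by 21.17 percentage points.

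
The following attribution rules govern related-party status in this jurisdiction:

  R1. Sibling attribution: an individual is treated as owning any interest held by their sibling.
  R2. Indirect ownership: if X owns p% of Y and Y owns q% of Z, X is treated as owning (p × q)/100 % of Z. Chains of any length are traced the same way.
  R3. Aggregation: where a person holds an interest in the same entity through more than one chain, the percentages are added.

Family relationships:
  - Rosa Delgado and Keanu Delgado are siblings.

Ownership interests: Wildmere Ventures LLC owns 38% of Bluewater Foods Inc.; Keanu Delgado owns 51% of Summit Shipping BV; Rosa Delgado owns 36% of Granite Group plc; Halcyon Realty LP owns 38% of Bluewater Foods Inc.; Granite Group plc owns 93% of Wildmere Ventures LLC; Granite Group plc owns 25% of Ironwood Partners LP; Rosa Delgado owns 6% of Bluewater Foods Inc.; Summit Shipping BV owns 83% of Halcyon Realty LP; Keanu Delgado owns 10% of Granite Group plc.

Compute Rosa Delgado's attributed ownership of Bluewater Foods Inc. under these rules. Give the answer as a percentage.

38.3418%

By sibling attribution (R1), Rosa Delgado is treated as also owning Keanu Delgado's interest in Granite Group plc, giving 36% + 10% = 46%.
By sibling attribution (R1), Rosa Delgado is treated as owning Keanu Delgado's 51% interest in Summit Shipping BV.
Chain via Granite Group plc → Wildmere Ventures LLC (R2): 46% × 93% × 38% = 16.2564% of Bluewater Foods Inc.
Direct interest in Bluewater Foods Inc: 6%.
Chain via Summit Shipping BV → Halcyon Realty LP (R2): 51% × 83% × 38% = 16.0854% of Bluewater Foods Inc.
Aggregating (R3): 16.2564% + 6% + 16.0854% = 38.3418%.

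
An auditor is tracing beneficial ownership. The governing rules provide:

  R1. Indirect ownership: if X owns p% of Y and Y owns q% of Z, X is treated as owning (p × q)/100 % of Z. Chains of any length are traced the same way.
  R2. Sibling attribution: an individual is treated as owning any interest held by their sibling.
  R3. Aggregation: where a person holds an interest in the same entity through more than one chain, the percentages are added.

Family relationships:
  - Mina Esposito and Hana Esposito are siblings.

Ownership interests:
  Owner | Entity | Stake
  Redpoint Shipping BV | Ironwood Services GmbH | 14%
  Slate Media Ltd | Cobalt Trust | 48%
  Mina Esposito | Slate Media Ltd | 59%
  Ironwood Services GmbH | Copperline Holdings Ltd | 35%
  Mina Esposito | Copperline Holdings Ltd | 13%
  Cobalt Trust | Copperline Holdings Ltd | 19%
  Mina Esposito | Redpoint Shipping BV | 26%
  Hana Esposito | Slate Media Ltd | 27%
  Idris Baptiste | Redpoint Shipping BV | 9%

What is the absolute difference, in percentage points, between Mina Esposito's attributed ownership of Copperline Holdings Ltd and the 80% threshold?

57.8828

By sibling attribution (R2), Mina Esposito is treated as also owning Hana Esposito's interest in Slate Media Ltd, giving 59% + 27% = 86%.
Chain via Slate Media Ltd → Cobalt Trust (R1): 86% × 48% × 19% = 7.8432% of Copperline Holdings Ltd.
Chain via Redpoint Shipping BV → Ironwood Services GmbH (R1): 26% × 14% × 35% = 1.274% of Copperline Holdings Ltd.
Direct interest in Copperline Holdings Ltd: 13%.
Aggregating (R3): 7.8432% + 1.274% + 13% = 22.1172%.
22.1172% falls short of the 80% threshold by 57.8828 percentage points.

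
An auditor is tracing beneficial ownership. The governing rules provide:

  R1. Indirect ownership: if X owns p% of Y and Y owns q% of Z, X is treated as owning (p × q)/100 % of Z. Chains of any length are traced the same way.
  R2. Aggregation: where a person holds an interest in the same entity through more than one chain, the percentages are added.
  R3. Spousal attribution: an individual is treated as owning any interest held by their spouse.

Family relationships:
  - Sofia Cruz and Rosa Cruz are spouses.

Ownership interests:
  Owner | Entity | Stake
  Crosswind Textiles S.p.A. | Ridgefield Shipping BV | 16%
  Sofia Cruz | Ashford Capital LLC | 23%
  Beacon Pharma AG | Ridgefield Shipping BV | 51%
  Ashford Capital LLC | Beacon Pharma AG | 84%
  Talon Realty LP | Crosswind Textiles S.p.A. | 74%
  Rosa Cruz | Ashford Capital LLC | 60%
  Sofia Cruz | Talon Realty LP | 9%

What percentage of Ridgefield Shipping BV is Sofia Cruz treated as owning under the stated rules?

36.6228%

By spousal attribution (R3), Sofia Cruz is treated as also owning Rosa Cruz's interest in Ashford Capital LLC, giving 23% + 60% = 83%.
Chain via Talon Realty LP → Crosswind Textiles S.p.A. (R1): 9% × 74% × 16% = 1.0656% of Ridgefield Shipping BV.
Chain via Ashford Capital LLC → Beacon Pharma AG (R1): 83% × 84% × 51% = 35.5572% of Ridgefield Shipping BV.
Aggregating (R2): 1.0656% + 35.5572% = 36.6228%.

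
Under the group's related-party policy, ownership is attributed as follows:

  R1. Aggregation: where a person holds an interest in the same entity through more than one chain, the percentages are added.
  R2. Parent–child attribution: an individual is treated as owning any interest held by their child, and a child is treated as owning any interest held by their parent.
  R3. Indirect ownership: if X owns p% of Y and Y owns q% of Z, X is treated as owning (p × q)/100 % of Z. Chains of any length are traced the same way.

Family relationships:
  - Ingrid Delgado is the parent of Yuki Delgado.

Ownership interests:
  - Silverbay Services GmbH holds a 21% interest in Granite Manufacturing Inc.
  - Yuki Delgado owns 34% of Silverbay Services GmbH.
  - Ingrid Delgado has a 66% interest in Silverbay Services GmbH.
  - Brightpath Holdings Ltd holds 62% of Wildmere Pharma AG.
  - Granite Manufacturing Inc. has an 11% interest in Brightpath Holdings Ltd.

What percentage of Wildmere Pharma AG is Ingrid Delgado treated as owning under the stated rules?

By parent–child attribution (R2), Ingrid Delgado is treated as also owning Yuki Delgado's interest in Silverbay Services GmbH, giving 66% + 34% = 100%.
Chain via Silverbay Services GmbH → Granite Manufacturing Inc. → Brightpath Holdings Ltd (R3): 100% × 21% × 11% × 62% = 1.4322% of Wildmere Pharma AG.

1.4322%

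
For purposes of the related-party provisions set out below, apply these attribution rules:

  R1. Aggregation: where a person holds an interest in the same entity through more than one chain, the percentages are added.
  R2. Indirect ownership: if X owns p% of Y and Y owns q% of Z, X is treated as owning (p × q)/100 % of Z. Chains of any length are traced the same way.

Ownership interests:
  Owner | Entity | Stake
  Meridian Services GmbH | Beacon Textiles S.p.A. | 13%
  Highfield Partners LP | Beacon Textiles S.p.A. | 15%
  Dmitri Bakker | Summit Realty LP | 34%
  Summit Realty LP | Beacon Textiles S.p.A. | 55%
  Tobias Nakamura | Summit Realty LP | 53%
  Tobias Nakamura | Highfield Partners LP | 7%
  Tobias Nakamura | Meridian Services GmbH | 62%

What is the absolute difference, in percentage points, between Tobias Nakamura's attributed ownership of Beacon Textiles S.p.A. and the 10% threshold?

Chain via Highfield Partners LP (R2): 7% × 15% = 1.05% of Beacon Textiles S.p.A.
Chain via Meridian Services GmbH (R2): 62% × 13% = 8.06% of Beacon Textiles S.p.A.
Chain via Summit Realty LP (R2): 53% × 55% = 29.15% of Beacon Textiles S.p.A.
Aggregating (R1): 1.05% + 8.06% + 29.15% = 38.26%.
38.26% exceeds the 10% threshold by 28.26 percentage points.

28.26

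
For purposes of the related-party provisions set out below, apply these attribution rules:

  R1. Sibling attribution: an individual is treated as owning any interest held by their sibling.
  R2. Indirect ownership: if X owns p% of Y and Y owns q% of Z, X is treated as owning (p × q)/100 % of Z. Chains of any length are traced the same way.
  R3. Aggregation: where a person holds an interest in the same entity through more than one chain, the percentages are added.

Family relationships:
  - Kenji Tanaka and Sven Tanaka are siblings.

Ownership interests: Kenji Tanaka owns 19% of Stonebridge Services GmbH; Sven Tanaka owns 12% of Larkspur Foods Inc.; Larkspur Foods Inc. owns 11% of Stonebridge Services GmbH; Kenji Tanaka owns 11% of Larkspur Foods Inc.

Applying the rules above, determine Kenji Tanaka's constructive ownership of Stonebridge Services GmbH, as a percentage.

21.53%

By sibling attribution (R1), Kenji Tanaka is treated as also owning Sven Tanaka's interest in Larkspur Foods Inc, giving 11% + 12% = 23%.
Chain via Larkspur Foods Inc. (R2): 23% × 11% = 2.53% of Stonebridge Services GmbH.
Direct interest in Stonebridge Services GmbH: 19%.
Aggregating (R3): 2.53% + 19% = 21.53%.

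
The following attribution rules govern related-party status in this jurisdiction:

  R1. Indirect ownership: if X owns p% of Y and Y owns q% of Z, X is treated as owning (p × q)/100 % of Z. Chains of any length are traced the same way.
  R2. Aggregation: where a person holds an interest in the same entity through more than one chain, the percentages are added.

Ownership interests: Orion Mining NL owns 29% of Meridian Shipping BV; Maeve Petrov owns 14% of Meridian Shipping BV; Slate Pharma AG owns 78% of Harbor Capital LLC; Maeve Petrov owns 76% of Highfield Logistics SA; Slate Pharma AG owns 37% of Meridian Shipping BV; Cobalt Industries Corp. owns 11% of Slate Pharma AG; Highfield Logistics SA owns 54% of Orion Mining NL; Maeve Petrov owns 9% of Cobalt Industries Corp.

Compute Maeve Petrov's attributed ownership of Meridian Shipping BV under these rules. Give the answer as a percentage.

Chain via Cobalt Industries Corp. → Slate Pharma AG (R1): 9% × 11% × 37% = 0.3663% of Meridian Shipping BV.
Chain via Highfield Logistics SA → Orion Mining NL (R1): 76% × 54% × 29% = 11.9016% of Meridian Shipping BV.
Direct interest in Meridian Shipping BV: 14%.
Aggregating (R2): 0.3663% + 11.9016% + 14% = 26.2679%.

26.2679%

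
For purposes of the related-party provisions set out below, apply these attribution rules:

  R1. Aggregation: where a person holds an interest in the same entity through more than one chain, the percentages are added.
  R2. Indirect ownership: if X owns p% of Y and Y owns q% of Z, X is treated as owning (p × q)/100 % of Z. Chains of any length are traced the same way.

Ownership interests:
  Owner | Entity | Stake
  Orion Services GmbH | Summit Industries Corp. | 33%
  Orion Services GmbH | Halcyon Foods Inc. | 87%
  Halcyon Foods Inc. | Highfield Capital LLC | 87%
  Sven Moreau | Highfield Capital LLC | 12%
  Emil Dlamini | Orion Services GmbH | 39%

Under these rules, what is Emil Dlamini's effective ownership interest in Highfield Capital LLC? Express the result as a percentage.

29.5191%

Chain via Orion Services GmbH → Halcyon Foods Inc. (R2): 39% × 87% × 87% = 29.5191% of Highfield Capital LLC.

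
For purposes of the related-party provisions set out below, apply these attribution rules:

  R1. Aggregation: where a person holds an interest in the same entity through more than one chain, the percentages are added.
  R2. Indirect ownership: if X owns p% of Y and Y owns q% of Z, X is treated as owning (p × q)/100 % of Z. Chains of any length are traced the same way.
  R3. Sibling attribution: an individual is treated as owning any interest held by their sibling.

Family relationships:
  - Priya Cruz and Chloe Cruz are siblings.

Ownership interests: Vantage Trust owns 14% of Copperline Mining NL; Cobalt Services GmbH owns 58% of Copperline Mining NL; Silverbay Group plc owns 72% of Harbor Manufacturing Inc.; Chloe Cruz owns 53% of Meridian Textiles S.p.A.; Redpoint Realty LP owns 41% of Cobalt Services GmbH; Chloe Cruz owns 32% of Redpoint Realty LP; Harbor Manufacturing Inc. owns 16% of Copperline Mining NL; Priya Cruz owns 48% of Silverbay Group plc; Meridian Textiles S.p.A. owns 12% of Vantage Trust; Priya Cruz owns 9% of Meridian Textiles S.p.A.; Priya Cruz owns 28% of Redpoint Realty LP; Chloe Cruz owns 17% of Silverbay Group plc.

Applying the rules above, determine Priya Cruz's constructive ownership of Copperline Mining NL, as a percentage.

By sibling attribution (R3), Priya Cruz is treated as also owning Chloe Cruz's interest in Silverbay Group plc, giving 48% + 17% = 65%.
By sibling attribution (R3), Priya Cruz is treated as also owning Chloe Cruz's interest in Meridian Textiles S.p.A, giving 9% + 53% = 62%.
By sibling attribution (R3), Priya Cruz is treated as also owning Chloe Cruz's interest in Redpoint Realty LP, giving 28% + 32% = 60%.
Chain via Silverbay Group plc → Harbor Manufacturing Inc. (R2): 65% × 72% × 16% = 7.488% of Copperline Mining NL.
Chain via Meridian Textiles S.p.A. → Vantage Trust (R2): 62% × 12% × 14% = 1.0416% of Copperline Mining NL.
Chain via Redpoint Realty LP → Cobalt Services GmbH (R2): 60% × 41% × 58% = 14.268% of Copperline Mining NL.
Aggregating (R1): 7.488% + 1.0416% + 14.268% = 22.7976%.

22.7976%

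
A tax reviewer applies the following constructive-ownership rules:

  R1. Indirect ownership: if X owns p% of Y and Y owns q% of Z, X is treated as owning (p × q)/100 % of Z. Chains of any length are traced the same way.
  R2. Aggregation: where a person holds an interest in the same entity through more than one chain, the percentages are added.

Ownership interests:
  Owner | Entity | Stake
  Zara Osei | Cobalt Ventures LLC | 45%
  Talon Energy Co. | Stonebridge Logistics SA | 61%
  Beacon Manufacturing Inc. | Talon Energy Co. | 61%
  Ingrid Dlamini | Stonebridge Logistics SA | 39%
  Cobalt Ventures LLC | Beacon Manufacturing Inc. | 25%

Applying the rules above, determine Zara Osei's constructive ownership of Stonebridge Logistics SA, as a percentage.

Chain via Cobalt Ventures LLC → Beacon Manufacturing Inc. → Talon Energy Co. (R1): 45% × 25% × 61% × 61% = 4.186125% of Stonebridge Logistics SA.

4.186125%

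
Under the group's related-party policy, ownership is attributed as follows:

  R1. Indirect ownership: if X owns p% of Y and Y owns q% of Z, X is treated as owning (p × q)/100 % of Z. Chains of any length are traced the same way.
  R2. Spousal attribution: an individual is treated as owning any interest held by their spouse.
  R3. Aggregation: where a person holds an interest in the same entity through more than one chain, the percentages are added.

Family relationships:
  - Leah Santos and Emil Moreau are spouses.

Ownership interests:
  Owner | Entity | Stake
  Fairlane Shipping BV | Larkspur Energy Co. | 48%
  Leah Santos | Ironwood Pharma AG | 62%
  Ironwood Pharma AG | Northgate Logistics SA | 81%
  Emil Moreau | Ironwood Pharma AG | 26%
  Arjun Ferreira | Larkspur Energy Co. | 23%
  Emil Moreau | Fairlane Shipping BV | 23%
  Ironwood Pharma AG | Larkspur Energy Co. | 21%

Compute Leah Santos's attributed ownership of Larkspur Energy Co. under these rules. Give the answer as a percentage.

By spousal attribution (R2), Leah Santos is treated as also owning Emil Moreau's interest in Ironwood Pharma AG, giving 62% + 26% = 88%.
By spousal attribution (R2), Leah Santos is treated as owning Emil Moreau's 23% interest in Fairlane Shipping BV.
Chain via Ironwood Pharma AG (R1): 88% × 21% = 18.48% of Larkspur Energy Co.
Chain via Fairlane Shipping BV (R1): 23% × 48% = 11.04% of Larkspur Energy Co.
Aggregating (R3): 18.48% + 11.04% = 29.52%.

29.52%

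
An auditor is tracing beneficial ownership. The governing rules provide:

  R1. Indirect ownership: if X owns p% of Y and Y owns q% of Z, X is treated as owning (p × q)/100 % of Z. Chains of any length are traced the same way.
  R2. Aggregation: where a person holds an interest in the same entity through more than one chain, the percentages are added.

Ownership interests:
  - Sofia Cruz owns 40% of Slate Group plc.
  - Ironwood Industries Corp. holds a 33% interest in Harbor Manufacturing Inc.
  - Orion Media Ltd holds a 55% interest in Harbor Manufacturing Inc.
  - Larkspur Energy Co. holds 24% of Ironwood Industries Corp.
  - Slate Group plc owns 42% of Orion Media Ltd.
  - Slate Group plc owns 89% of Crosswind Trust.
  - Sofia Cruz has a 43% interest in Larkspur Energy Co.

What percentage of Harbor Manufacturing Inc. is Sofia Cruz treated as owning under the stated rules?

Chain via Slate Group plc → Orion Media Ltd (R1): 40% × 42% × 55% = 9.24% of Harbor Manufacturing Inc.
Chain via Larkspur Energy Co. → Ironwood Industries Corp. (R1): 43% × 24% × 33% = 3.4056% of Harbor Manufacturing Inc.
Aggregating (R2): 9.24% + 3.4056% = 12.6456%.

12.6456%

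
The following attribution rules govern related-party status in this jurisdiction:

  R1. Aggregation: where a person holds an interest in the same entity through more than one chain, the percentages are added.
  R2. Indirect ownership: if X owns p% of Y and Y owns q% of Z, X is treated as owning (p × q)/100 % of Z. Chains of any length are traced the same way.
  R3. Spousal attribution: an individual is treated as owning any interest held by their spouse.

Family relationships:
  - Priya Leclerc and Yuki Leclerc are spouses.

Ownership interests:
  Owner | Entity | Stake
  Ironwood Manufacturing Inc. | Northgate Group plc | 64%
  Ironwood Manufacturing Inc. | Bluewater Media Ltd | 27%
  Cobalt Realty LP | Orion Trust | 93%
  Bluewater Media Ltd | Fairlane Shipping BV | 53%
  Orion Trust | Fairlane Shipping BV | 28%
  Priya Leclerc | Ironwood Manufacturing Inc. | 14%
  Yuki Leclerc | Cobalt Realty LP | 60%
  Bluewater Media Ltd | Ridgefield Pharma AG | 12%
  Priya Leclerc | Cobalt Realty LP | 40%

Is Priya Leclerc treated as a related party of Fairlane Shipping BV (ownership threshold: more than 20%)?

Yes

By spousal attribution (R3), Priya Leclerc is treated as also owning Yuki Leclerc's interest in Cobalt Realty LP, giving 40% + 60% = 100%.
Chain via Ironwood Manufacturing Inc. → Bluewater Media Ltd (R2): 14% × 27% × 53% = 2.0034% of Fairlane Shipping BV.
Chain via Cobalt Realty LP → Orion Trust (R2): 100% × 93% × 28% = 26.04% of Fairlane Shipping BV.
Aggregating (R1): 2.0034% + 26.04% = 28.0434%.
28.0434% exceeds the 20% threshold, so Priya is a related party to Fairlane Shipping BV.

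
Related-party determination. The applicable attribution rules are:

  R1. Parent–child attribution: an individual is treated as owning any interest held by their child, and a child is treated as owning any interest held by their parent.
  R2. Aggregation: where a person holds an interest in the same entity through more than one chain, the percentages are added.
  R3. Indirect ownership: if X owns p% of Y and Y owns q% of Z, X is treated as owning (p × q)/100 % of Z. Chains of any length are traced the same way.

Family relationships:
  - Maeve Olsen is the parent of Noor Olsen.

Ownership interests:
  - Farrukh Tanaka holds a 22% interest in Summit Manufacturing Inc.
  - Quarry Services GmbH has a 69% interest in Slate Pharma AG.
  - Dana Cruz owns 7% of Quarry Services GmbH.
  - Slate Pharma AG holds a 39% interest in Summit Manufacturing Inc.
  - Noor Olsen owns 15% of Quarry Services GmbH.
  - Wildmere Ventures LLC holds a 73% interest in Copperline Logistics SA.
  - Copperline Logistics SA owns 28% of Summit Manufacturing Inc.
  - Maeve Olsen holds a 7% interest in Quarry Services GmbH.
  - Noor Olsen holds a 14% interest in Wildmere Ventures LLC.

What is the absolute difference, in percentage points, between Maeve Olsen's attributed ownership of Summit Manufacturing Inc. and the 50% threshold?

By parent–child attribution (R1), Maeve Olsen is treated as also owning Noor Olsen's interest in Quarry Services GmbH, giving 7% + 15% = 22%.
By parent–child attribution (R1), Maeve Olsen is treated as owning Noor Olsen's 14% interest in Wildmere Ventures LLC.
Chain via Quarry Services GmbH → Slate Pharma AG (R3): 22% × 69% × 39% = 5.9202% of Summit Manufacturing Inc.
Chain via Wildmere Ventures LLC → Copperline Logistics SA (R3): 14% × 73% × 28% = 2.8616% of Summit Manufacturing Inc.
Aggregating (R2): 5.9202% + 2.8616% = 8.7818%.
8.7818% falls short of the 50% threshold by 41.2182 percentage points.

41.2182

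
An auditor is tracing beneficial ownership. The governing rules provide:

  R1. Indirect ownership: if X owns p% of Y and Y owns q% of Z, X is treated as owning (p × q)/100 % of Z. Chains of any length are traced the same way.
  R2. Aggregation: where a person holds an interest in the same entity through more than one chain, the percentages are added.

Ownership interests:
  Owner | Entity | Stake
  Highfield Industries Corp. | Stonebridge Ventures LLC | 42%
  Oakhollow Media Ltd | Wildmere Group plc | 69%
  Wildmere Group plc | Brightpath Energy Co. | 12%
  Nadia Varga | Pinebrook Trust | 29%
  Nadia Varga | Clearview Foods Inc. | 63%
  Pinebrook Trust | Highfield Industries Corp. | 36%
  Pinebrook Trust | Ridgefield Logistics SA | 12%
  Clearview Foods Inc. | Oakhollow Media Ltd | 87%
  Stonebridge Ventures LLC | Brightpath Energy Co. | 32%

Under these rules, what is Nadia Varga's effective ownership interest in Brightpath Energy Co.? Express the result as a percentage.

Chain via Clearview Foods Inc. → Oakhollow Media Ltd → Wildmere Group plc (R1): 63% × 87% × 69% × 12% = 4.538268% of Brightpath Energy Co.
Chain via Pinebrook Trust → Highfield Industries Corp. → Stonebridge Ventures LLC (R1): 29% × 36% × 42% × 32% = 1.403136% of Brightpath Energy Co.
Aggregating (R2): 4.538268% + 1.403136% = 5.941404%.

5.941404%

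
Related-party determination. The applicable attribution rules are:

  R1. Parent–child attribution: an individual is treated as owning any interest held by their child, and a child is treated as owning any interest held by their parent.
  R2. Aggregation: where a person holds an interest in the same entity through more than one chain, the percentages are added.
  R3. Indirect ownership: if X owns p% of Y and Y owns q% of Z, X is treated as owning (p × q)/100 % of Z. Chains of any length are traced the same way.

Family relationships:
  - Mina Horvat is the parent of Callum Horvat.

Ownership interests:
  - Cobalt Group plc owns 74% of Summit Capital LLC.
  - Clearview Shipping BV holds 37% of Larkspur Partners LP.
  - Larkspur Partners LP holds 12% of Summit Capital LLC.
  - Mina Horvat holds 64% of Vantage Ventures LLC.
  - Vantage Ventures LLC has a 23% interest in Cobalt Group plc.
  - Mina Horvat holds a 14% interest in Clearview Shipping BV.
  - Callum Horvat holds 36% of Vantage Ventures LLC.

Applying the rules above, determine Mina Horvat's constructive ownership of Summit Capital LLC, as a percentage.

By parent–child attribution (R1), Mina Horvat is treated as also owning Callum Horvat's interest in Vantage Ventures LLC, giving 64% + 36% = 100%.
Chain via Clearview Shipping BV → Larkspur Partners LP (R3): 14% × 37% × 12% = 0.6216% of Summit Capital LLC.
Chain via Vantage Ventures LLC → Cobalt Group plc (R3): 100% × 23% × 74% = 17.02% of Summit Capital LLC.
Aggregating (R2): 0.6216% + 17.02% = 17.6416%.

17.6416%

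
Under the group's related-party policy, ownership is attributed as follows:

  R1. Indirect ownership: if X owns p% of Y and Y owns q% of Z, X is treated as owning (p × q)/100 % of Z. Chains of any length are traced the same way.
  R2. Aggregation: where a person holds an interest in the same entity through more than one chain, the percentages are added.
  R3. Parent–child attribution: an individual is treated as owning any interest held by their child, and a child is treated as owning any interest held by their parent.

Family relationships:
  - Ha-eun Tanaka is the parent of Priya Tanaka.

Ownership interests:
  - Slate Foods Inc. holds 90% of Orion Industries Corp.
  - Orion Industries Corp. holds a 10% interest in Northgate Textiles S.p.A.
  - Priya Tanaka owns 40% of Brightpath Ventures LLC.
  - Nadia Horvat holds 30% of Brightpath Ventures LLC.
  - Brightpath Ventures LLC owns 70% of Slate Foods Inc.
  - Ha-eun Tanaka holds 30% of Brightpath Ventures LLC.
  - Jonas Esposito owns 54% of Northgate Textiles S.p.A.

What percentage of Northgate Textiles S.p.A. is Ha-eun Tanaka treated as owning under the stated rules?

By parent–child attribution (R3), Ha-eun Tanaka is treated as also owning Priya Tanaka's interest in Brightpath Ventures LLC, giving 30% + 40% = 70%.
Chain via Brightpath Ventures LLC → Slate Foods Inc. → Orion Industries Corp. (R1): 70% × 70% × 90% × 10% = 4.41% of Northgate Textiles S.p.A.

4.41%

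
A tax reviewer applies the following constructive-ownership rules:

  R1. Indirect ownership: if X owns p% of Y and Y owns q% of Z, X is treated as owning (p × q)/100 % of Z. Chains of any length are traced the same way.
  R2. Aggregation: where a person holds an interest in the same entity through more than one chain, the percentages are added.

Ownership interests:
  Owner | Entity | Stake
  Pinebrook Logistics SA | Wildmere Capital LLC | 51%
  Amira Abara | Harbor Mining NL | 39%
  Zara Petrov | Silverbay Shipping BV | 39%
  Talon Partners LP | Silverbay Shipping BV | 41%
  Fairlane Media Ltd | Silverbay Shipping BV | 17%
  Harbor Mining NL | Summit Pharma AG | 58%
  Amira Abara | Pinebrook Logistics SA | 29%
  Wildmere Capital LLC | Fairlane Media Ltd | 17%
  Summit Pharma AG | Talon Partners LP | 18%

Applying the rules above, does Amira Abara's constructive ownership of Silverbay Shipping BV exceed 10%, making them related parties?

Chain via Pinebrook Logistics SA → Wildmere Capital LLC → Fairlane Media Ltd (R1): 29% × 51% × 17% × 17% = 0.427431% of Silverbay Shipping BV.
Chain via Harbor Mining NL → Summit Pharma AG → Talon Partners LP (R1): 39% × 58% × 18% × 41% = 1.669356% of Silverbay Shipping BV.
Aggregating (R2): 0.427431% + 1.669356% = 2.096787%.
2.096787% does not exceed the 10% threshold, so Amira is not a related party to Silverbay Shipping BV.

No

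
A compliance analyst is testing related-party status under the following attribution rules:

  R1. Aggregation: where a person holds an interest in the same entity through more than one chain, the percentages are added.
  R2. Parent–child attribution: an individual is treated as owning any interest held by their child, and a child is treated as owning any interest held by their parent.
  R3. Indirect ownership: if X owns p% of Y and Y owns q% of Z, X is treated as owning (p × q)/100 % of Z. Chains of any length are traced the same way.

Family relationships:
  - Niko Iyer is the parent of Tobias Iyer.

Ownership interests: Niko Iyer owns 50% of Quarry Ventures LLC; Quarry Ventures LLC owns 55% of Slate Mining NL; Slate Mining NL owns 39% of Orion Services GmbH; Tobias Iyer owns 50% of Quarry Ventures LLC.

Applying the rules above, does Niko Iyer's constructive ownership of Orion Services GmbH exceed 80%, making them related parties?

By parent–child attribution (R2), Niko Iyer is treated as also owning Tobias Iyer's interest in Quarry Ventures LLC, giving 50% + 50% = 100%.
Chain via Quarry Ventures LLC → Slate Mining NL (R3): 100% × 55% × 39% = 21.45% of Orion Services GmbH.
21.45% does not exceed the 80% threshold, so Niko is not a related party to Orion Services GmbH.

No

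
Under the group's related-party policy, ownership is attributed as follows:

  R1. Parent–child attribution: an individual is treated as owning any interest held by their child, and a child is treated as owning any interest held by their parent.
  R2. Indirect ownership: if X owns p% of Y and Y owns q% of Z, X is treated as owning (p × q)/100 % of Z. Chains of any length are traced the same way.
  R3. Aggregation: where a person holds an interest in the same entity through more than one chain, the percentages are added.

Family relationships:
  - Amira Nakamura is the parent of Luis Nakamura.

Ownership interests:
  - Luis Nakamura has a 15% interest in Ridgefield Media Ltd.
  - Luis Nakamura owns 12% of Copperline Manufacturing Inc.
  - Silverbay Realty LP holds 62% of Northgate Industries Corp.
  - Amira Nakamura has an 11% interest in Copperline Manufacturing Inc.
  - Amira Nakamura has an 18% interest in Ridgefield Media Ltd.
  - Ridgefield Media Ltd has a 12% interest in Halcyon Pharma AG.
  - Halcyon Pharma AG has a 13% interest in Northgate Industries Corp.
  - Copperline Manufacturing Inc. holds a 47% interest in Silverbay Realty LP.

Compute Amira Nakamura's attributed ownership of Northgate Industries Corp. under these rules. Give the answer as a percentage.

7.217%

By parent–child attribution (R1), Amira Nakamura is treated as also owning Luis Nakamura's interest in Copperline Manufacturing Inc, giving 11% + 12% = 23%.
By parent–child attribution (R1), Amira Nakamura is treated as also owning Luis Nakamura's interest in Ridgefield Media Ltd, giving 18% + 15% = 33%.
Chain via Copperline Manufacturing Inc. → Silverbay Realty LP (R2): 23% × 47% × 62% = 6.7022% of Northgate Industries Corp.
Chain via Ridgefield Media Ltd → Halcyon Pharma AG (R2): 33% × 12% × 13% = 0.5148% of Northgate Industries Corp.
Aggregating (R3): 6.7022% + 0.5148% = 7.217%.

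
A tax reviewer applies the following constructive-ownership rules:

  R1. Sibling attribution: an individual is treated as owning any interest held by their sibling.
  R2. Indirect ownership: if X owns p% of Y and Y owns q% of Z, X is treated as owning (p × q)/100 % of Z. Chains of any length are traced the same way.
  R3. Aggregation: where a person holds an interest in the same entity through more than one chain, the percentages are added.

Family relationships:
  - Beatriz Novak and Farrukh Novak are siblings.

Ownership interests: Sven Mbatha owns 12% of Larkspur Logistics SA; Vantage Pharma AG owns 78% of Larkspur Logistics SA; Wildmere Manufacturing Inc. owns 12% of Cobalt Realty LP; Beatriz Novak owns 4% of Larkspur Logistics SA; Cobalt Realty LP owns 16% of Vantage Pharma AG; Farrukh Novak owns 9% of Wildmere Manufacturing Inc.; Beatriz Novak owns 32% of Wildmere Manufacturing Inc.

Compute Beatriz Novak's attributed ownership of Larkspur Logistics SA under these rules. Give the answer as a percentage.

By sibling attribution (R1), Beatriz Novak is treated as also owning Farrukh Novak's interest in Wildmere Manufacturing Inc, giving 32% + 9% = 41%.
Chain via Wildmere Manufacturing Inc. → Cobalt Realty LP → Vantage Pharma AG (R2): 41% × 12% × 16% × 78% = 0.614016% of Larkspur Logistics SA.
Direct interest in Larkspur Logistics SA: 4%.
Aggregating (R3): 0.614016% + 4% = 4.614016%.

4.614016%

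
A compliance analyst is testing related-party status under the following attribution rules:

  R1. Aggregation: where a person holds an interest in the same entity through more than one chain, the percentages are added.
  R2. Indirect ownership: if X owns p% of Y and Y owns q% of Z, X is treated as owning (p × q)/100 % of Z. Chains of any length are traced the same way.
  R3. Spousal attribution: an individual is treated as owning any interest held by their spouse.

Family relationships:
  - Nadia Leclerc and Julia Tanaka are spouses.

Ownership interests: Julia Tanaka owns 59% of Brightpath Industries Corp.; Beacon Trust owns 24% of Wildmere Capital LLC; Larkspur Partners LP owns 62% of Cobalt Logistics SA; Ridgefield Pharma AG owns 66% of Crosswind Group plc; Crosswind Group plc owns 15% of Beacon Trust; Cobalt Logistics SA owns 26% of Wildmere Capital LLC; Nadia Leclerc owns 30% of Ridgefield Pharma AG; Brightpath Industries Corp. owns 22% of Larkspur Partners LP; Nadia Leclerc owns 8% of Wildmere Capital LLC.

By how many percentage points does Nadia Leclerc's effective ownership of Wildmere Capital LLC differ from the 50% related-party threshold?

By spousal attribution (R3), Nadia Leclerc is treated as owning Julia Tanaka's 59% interest in Brightpath Industries Corp.
Chain via Ridgefield Pharma AG → Crosswind Group plc → Beacon Trust (R2): 30% × 66% × 15% × 24% = 0.7128% of Wildmere Capital LLC.
Direct interest in Wildmere Capital LLC: 8%.
Chain via Brightpath Industries Corp. → Larkspur Partners LP → Cobalt Logistics SA (R2): 59% × 22% × 62% × 26% = 2.092376% of Wildmere Capital LLC.
Aggregating (R1): 0.7128% + 8% + 2.092376% = 10.805176%.
10.805176% falls short of the 50% threshold by 39.194824 percentage points.

39.194824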